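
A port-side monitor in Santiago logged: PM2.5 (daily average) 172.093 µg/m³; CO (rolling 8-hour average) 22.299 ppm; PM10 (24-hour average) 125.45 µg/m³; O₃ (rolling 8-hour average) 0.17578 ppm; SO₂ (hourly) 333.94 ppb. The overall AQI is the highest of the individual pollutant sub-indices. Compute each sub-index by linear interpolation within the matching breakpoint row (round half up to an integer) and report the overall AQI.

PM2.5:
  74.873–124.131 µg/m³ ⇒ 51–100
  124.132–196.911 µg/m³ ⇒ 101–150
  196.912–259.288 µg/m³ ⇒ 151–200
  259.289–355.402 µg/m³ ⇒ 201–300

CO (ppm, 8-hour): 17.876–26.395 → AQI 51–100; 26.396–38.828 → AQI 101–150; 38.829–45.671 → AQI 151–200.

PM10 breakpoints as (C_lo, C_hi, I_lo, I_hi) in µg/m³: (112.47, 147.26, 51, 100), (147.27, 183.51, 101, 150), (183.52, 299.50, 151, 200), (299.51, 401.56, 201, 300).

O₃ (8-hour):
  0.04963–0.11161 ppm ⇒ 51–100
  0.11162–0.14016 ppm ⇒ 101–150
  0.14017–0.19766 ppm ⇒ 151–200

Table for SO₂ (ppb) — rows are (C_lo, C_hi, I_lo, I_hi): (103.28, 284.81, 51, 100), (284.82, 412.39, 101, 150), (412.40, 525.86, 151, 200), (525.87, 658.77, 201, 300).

PM2.5 172.093: bracket 124.132–196.911 → index 101–150; slope 49/72.779, offset 47.961.
AQI = 101 + 49/72.779·47.961 ≈ 133.29 ⇒ 133.
CO: 22.299 lies in 17.876–26.395, so I_lo=51, I_hi=100, C_lo=17.876, C_hi=26.395.
(100−51)/(26.395−17.876) × (22.299−17.876) + 51 = 49/8.519 × 4.423 + 51 ≈ 76.44 → 76.
PM10: 125.45 ∈ [112.47, 147.26] ↔ index [51, 100].
51 + (125.45−112.47)·(100−51)/(147.26−112.47) = 51 + 12.98·49/34.79 ≈ 69.28, so AQI = 69.
O₃ 0.17578: bracket 0.14017–0.19766 → index 151–200; slope 49/0.05749, offset 0.03561.
AQI = 151 + 49/0.05749·0.03561 ≈ 181.35 ⇒ 181.
SO₂: 333.94 ∈ [284.82, 412.39] ↔ index [101, 150].
101 + (333.94−284.82)·(150−101)/(412.39−284.82) = 101 + 49.12·49/127.57 ≈ 119.87, so AQI = 120.
Sub-indices: PM2.5→133, CO→76, PM10→69, O₃→181, SO₂→120. Overall AQI = max = 181; dominant pollutant is O₃.

181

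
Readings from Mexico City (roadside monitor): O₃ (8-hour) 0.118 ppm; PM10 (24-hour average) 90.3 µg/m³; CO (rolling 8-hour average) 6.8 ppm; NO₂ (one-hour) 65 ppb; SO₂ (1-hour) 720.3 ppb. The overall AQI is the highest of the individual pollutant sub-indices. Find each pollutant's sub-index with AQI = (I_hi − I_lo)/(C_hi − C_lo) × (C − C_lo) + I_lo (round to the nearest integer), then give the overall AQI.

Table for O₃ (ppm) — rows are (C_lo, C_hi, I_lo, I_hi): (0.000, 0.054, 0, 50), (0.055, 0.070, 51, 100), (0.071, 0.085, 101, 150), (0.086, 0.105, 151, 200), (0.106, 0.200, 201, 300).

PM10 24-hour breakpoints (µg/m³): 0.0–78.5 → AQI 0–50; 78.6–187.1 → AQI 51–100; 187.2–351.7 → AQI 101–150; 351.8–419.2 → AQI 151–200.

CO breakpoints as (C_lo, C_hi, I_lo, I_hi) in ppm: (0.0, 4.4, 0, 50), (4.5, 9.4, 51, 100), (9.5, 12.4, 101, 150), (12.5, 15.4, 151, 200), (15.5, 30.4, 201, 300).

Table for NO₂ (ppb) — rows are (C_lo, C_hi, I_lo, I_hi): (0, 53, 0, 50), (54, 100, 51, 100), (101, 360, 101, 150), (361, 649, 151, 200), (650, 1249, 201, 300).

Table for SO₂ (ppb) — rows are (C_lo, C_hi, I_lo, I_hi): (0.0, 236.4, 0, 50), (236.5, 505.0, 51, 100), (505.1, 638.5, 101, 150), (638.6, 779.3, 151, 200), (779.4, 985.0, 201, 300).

214

O₃ 0.118: bracket 0.106–0.200 → index 201–300; slope 99/0.094, offset 0.012.
AQI = 201 + 99/0.094·0.012 ≈ 213.64 ⇒ 214.
PM10: row 78.6–187.1 (AQI 51–100). (100−51)·(90.3−78.6)/(187.1−78.6) + 51 = 49·11.7/108.5 + 51 ≈ 56.28 → 56.
CO: 6.8 lies in 4.5–9.4, so I_lo=51, I_hi=100, C_lo=4.5, C_hi=9.4.
(100−51)/(9.4−4.5) × (6.8−4.5) + 51 = 49/4.9 × 2.3 + 51 ≈ 74.00 → 74.
NO₂: row 54–100 (AQI 51–100). (100−51)·(65−54)/(100−54) + 51 = 49·11/46 + 51 ≈ 62.72 → 63.
SO₂: row 638.6–779.3 (AQI 151–200). (200−151)·(720.3−638.6)/(779.3−638.6) + 151 = 49·81.7/140.7 + 151 ≈ 179.45 → 179.
Sub-indices: O₃→214, PM10→56, CO→74, NO₂→63, SO₂→179. Overall AQI = max = 214; dominant pollutant is O₃.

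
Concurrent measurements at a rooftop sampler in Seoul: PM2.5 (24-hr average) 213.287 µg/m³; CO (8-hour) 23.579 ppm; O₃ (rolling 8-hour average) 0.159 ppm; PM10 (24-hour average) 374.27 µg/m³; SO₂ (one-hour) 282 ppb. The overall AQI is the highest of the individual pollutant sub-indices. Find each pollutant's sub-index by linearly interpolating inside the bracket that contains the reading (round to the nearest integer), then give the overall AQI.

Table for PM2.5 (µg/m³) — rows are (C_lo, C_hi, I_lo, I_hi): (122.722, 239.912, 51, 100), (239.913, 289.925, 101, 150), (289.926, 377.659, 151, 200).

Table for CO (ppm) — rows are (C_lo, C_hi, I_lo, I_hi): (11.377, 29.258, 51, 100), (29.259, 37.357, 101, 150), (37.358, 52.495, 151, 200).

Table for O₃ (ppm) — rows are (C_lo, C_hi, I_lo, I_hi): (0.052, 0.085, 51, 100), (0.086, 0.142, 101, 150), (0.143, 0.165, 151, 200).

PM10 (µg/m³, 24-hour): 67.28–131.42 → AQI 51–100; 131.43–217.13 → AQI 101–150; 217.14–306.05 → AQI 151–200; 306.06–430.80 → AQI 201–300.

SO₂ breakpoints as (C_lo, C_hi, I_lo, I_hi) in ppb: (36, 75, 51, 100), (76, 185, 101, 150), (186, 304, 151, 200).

PM2.5: row 122.722–239.912 (AQI 51–100). (100−51)·(213.287−122.722)/(239.912−122.722) + 51 = 49·90.565/117.190 + 51 ≈ 88.87 → 89.
CO: 23.579 lies in 11.377–29.258, so I_lo=51, I_hi=100, C_lo=11.377, C_hi=29.258.
(100−51)/(29.258−11.377) × (23.579−11.377) + 51 = 49/17.881 × 12.202 + 51 ≈ 84.44 → 84.
O₃: 0.159 ∈ [0.143, 0.165] ↔ index [151, 200].
151 + (0.159−0.143)·(200−151)/(0.165−0.143) = 151 + 0.016·49/0.022 ≈ 186.64, so AQI = 187.
PM10: row 306.06–430.80 (AQI 201–300). (300−201)·(374.27−306.06)/(430.80−306.06) + 201 = 99·68.21/124.74 + 201 ≈ 255.13 → 255.
SO₂: row 186–304 (AQI 151–200). (200−151)·(282−186)/(304−186) + 151 = 49·96/118 + 151 ≈ 190.86 → 191.
Sub-indices: PM2.5→89, CO→84, O₃→187, PM10→255, SO₂→191. Overall AQI = max = 255; dominant pollutant is PM10.

255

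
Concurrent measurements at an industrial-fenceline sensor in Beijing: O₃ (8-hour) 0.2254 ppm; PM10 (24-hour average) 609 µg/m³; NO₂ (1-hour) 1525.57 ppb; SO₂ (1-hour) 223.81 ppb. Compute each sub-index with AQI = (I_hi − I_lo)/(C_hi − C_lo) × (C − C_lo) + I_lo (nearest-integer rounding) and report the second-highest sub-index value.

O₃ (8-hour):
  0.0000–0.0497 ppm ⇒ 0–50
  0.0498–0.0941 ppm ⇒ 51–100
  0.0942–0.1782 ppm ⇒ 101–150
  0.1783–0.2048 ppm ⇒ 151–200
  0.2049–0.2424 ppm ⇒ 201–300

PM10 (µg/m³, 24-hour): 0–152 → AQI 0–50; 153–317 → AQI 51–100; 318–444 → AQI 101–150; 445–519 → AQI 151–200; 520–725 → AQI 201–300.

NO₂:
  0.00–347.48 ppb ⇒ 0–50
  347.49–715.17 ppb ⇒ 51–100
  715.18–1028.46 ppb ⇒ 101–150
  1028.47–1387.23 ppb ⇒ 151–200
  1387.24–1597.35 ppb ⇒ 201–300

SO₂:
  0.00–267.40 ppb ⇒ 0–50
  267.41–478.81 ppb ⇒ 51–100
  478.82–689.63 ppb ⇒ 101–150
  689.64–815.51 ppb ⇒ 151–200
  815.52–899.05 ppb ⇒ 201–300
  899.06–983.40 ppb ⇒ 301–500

255

O₃: 0.2254 ∈ [0.2049, 0.2424] ↔ index [201, 300].
201 + (0.2254−0.2049)·(300−201)/(0.2424−0.2049) = 201 + 0.0205·99/0.0375 ≈ 255.12, so AQI = 255.
PM10 609: bracket 520–725 → index 201–300; slope 99/205, offset 89.
AQI = 201 + 99/205·89 ≈ 243.98 ⇒ 244.
NO₂: 1525.57 ∈ [1387.24, 1597.35] ↔ index [201, 300].
201 + (1525.57−1387.24)·(300−201)/(1597.35−1387.24) = 201 + 138.33·99/210.11 ≈ 266.18, so AQI = 266.
SO₂: 223.81 ∈ [0.00, 267.40] ↔ index [0, 50].
0 + (223.81−0.00)·(50−0)/(267.40−0.00) = 0 + 223.81·50/267.40 ≈ 41.85, so AQI = 42.
Sub-indices: O₃→255, PM10→244, NO₂→266, SO₂→42. Ranked high→low: 266, 255, 244, 42. Second-highest sub-index = 255.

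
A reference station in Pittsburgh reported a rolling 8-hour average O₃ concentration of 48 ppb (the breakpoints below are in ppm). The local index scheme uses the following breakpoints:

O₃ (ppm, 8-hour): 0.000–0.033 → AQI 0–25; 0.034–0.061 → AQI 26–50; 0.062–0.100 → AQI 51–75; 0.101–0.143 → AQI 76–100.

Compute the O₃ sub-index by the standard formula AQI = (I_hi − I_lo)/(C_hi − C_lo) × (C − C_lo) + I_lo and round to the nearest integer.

38

Convert: 48 ppb = 0.048 ppm.
O₃ 0.048: bracket 0.034–0.061 → index 26–50; slope 24/0.027, offset 0.014.
AQI = 26 + 24/0.027·0.014 ≈ 38.44 ⇒ 38.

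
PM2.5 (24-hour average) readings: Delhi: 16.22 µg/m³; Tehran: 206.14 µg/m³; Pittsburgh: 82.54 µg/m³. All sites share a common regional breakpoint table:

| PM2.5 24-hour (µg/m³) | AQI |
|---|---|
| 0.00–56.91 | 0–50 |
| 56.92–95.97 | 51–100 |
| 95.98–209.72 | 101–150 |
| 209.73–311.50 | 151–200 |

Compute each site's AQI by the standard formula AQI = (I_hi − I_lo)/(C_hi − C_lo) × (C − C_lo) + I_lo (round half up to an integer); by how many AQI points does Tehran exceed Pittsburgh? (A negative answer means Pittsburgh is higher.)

65

Delhi 16.22: bracket 0.00–56.91 → index 0–50; slope 50/56.91, offset 16.22.
AQI = 0 + 50/56.91·16.22 ≈ 14.25 ⇒ 14.
Tehran: 206.14 lies in 95.98–209.72, so I_lo=101, I_hi=150, C_lo=95.98, C_hi=209.72.
(150−101)/(209.72−95.98) × (206.14−95.98) + 101 = 49/113.74 × 110.16 + 101 ≈ 148.46 → 148.
Pittsburgh: 82.54 lies in 56.92–95.97, so I_lo=51, I_hi=100, C_lo=56.92, C_hi=95.97.
(100−51)/(95.97−56.92) × (82.54−56.92) + 51 = 49/39.05 × 25.62 + 51 ≈ 83.15 → 83.
AQIs: Delhi=14, Tehran=148, Pittsburgh=83. Tehran (148) − Pittsburgh (83) = 65.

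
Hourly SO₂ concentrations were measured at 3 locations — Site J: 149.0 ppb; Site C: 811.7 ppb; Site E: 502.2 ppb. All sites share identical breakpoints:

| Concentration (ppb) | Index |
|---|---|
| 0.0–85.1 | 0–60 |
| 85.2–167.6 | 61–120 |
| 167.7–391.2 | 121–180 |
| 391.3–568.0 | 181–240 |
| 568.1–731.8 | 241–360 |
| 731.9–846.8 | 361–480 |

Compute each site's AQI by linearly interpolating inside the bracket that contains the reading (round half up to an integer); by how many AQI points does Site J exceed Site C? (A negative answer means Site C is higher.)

Site J: row 85.2–167.6 (AQI 61–120). (120−61)·(149.0−85.2)/(167.6−85.2) + 61 = 59·63.8/82.4 + 61 ≈ 106.68 → 107.
Site C: 811.7 lies in 731.9–846.8, so I_lo=361, I_hi=480, C_lo=731.9, C_hi=846.8.
(480−361)/(846.8−731.9) × (811.7−731.9) + 361 = 119/114.9 × 79.8 + 361 ≈ 443.65 → 444.
Site E: 502.2 lies in 391.3–568.0, so I_lo=181, I_hi=240, C_lo=391.3, C_hi=568.0.
(240−181)/(568.0−391.3) × (502.2−391.3) + 181 = 59/176.7 × 110.9 + 181 ≈ 218.03 → 218.
AQIs: Site J=107, Site C=444, Site E=218. Site J (107) − Site C (444) = -337.

-337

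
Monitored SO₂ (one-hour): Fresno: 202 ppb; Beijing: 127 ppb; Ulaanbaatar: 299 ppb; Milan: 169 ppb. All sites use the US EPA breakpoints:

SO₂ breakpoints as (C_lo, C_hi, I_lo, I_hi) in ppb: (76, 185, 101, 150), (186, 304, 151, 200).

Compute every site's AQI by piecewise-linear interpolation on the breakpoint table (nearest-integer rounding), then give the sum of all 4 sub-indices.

Fresno: 202 lies in 186–304, so I_lo=151, I_hi=200, C_lo=186, C_hi=304.
(200−151)/(304−186) × (202−186) + 151 = 49/118 × 16 + 151 ≈ 157.64 → 158.
Beijing: row 76–185 (AQI 101–150). (150−101)·(127−76)/(185−76) + 101 = 49·51/109 + 101 ≈ 123.93 → 124.
Ulaanbaatar: 299 ∈ [186, 304] ↔ index [151, 200].
151 + (299−186)·(200−151)/(304−186) = 151 + 113·49/118 ≈ 197.92, so AQI = 198.
Milan: 169 ∈ [76, 185] ↔ index [101, 150].
101 + (169−76)·(150−101)/(185−76) = 101 + 93·49/109 ≈ 142.81, so AQI = 143.
AQIs: Fresno=158, Beijing=124, Ulaanbaatar=198, Milan=143. Sum = 158 + 124 + 198 + 143 = 623.

623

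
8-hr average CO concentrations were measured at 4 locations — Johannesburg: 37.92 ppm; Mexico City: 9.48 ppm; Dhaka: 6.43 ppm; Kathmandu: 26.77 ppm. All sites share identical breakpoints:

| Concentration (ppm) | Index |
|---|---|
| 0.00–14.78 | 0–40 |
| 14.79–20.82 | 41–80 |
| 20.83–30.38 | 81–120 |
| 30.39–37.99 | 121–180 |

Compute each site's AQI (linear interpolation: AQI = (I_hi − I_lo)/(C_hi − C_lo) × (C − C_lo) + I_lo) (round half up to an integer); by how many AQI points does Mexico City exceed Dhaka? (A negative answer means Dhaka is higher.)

9

Johannesburg: row 30.39–37.99 (AQI 121–180). (180−121)·(37.92−30.39)/(37.99−30.39) + 121 = 59·7.53/7.60 + 121 ≈ 179.46 → 179.
Mexico City 9.48: bracket 0.00–14.78 → index 0–40; slope 40/14.78, offset 9.48.
AQI = 0 + 40/14.78·9.48 ≈ 25.66 ⇒ 26.
Dhaka: 6.43 lies in 0.00–14.78, so I_lo=0, I_hi=40, C_lo=0.00, C_hi=14.78.
(40−0)/(14.78−0.00) × (6.43−0.00) + 0 = 40/14.78 × 6.43 + 0 ≈ 17.40 → 17.
Kathmandu 26.77: bracket 20.83–30.38 → index 81–120; slope 39/9.55, offset 5.94.
AQI = 81 + 39/9.55·5.94 ≈ 105.26 ⇒ 105.
AQIs: Johannesburg=179, Mexico City=26, Dhaka=17, Kathmandu=105. Mexico City (26) − Dhaka (17) = 9.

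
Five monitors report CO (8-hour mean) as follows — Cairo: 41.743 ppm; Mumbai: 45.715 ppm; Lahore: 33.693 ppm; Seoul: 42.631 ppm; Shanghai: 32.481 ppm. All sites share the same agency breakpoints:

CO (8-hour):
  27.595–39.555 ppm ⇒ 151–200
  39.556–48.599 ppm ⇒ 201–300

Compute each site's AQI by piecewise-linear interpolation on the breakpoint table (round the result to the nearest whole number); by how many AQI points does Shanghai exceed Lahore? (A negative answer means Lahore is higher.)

Cairo: 41.743 lies in 39.556–48.599, so I_lo=201, I_hi=300, C_lo=39.556, C_hi=48.599.
(300−201)/(48.599−39.556) × (41.743−39.556) + 201 = 99/9.043 × 2.187 + 201 ≈ 224.94 → 225.
Mumbai: 45.715 ∈ [39.556, 48.599] ↔ index [201, 300].
201 + (45.715−39.556)·(300−201)/(48.599−39.556) = 201 + 6.159·99/9.043 ≈ 268.43, so AQI = 268.
Lahore: row 27.595–39.555 (AQI 151–200). (200−151)·(33.693−27.595)/(39.555−27.595) + 151 = 49·6.098/11.960 + 151 ≈ 175.98 → 176.
Seoul: row 39.556–48.599 (AQI 201–300). (300−201)·(42.631−39.556)/(48.599−39.556) + 201 = 99·3.075/9.043 + 201 ≈ 234.66 → 235.
Shanghai: 32.481 ∈ [27.595, 39.555] ↔ index [151, 200].
151 + (32.481−27.595)·(200−151)/(39.555−27.595) = 151 + 4.886·49/11.960 ≈ 171.02, so AQI = 171.
AQIs: Cairo=225, Mumbai=268, Lahore=176, Seoul=235, Shanghai=171. Shanghai (171) − Lahore (176) = -5.

-5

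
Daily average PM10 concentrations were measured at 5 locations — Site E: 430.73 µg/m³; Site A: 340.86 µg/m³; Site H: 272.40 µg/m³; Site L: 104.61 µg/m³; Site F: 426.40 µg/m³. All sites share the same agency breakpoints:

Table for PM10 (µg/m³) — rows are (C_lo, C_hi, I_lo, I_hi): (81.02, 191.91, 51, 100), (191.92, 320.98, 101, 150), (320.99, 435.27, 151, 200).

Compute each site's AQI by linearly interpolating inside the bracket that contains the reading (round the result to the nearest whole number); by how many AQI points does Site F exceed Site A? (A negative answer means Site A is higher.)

36

Site E: 430.73 lies in 320.99–435.27, so I_lo=151, I_hi=200, C_lo=320.99, C_hi=435.27.
(200−151)/(435.27−320.99) × (430.73−320.99) + 151 = 49/114.28 × 109.74 + 151 ≈ 198.05 → 198.
Site A: row 320.99–435.27 (AQI 151–200). (200−151)·(340.86−320.99)/(435.27−320.99) + 151 = 49·19.87/114.28 + 151 ≈ 159.52 → 160.
Site H: 272.40 ∈ [191.92, 320.98] ↔ index [101, 150].
101 + (272.40−191.92)·(150−101)/(320.98−191.92) = 101 + 80.48·49/129.06 ≈ 131.56, so AQI = 132.
Site L: 104.61 ∈ [81.02, 191.91] ↔ index [51, 100].
51 + (104.61−81.02)·(100−51)/(191.91−81.02) = 51 + 23.59·49/110.89 ≈ 61.42, so AQI = 61.
Site F: 426.40 ∈ [320.99, 435.27] ↔ index [151, 200].
151 + (426.40−320.99)·(200−151)/(435.27−320.99) = 151 + 105.41·49/114.28 ≈ 196.20, so AQI = 196.
AQIs: Site E=198, Site A=160, Site H=132, Site L=61, Site F=196. Site F (196) − Site A (160) = 36.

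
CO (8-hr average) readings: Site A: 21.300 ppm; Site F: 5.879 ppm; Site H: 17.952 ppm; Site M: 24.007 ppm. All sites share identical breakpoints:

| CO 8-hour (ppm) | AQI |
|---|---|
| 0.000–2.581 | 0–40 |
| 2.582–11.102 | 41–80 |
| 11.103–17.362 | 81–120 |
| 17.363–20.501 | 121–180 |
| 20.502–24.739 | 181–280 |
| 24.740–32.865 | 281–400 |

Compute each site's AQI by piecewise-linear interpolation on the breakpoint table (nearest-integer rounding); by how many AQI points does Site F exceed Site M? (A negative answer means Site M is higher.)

-207

Site A: row 20.502–24.739 (AQI 181–280). (280−181)·(21.300−20.502)/(24.739−20.502) + 181 = 99·0.798/4.237 + 181 ≈ 199.65 → 200.
Site F: row 2.582–11.102 (AQI 41–80). (80−41)·(5.879−2.582)/(11.102−2.582) + 41 = 39·3.297/8.520 + 41 ≈ 56.09 → 56.
Site H: row 17.363–20.501 (AQI 121–180). (180−121)·(17.952−17.363)/(20.501−17.363) + 121 = 59·0.589/3.138 + 121 ≈ 132.07 → 132.
Site M: 24.007 lies in 20.502–24.739, so I_lo=181, I_hi=280, C_lo=20.502, C_hi=24.739.
(280−181)/(24.739−20.502) × (24.007−20.502) + 181 = 99/4.237 × 3.505 + 181 ≈ 262.90 → 263.
AQIs: Site A=200, Site F=56, Site H=132, Site M=263. Site F (56) − Site M (263) = -207.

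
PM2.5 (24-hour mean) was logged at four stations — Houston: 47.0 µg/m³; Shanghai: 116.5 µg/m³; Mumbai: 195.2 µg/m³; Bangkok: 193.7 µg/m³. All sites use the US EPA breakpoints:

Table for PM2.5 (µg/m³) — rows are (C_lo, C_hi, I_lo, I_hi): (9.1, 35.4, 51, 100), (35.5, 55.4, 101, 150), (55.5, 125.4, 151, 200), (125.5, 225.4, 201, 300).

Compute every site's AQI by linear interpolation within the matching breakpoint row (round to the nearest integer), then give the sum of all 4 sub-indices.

Houston 47.0: bracket 35.5–55.4 → index 101–150; slope 49/19.9, offset 11.5.
AQI = 101 + 49/19.9·11.5 ≈ 129.32 ⇒ 129.
Shanghai: 116.5 ∈ [55.5, 125.4] ↔ index [151, 200].
151 + (116.5−55.5)·(200−151)/(125.4−55.5) = 151 + 61.0·49/69.9 ≈ 193.76, so AQI = 194.
Mumbai: 195.2 ∈ [125.5, 225.4] ↔ index [201, 300].
201 + (195.2−125.5)·(300−201)/(225.4−125.5) = 201 + 69.7·99/99.9 ≈ 270.07, so AQI = 270.
Bangkok: row 125.5–225.4 (AQI 201–300). (300−201)·(193.7−125.5)/(225.4−125.5) + 201 = 99·68.2/99.9 + 201 ≈ 268.59 → 269.
AQIs: Houston=129, Shanghai=194, Mumbai=270, Bangkok=269. Sum = 129 + 194 + 270 + 269 = 862.

862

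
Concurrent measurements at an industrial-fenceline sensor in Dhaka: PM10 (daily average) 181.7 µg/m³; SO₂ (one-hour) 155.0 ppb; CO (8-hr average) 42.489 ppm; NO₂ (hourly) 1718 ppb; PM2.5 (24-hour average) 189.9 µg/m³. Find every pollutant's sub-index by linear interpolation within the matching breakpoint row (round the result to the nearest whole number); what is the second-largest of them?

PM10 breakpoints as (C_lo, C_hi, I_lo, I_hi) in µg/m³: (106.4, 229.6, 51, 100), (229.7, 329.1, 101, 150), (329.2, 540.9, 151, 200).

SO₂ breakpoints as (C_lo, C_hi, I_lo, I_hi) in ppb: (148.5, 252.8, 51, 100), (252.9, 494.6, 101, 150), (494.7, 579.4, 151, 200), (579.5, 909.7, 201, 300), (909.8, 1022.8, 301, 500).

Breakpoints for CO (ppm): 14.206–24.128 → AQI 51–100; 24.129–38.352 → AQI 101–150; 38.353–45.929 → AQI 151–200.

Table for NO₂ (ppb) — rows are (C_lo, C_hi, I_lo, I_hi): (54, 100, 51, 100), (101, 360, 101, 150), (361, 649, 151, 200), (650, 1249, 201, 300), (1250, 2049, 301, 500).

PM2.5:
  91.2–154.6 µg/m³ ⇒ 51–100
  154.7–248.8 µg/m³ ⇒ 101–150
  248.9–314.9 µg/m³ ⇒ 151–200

178

PM10 181.7: bracket 106.4–229.6 → index 51–100; slope 49/123.2, offset 75.3.
AQI = 51 + 49/123.2·75.3 ≈ 80.95 ⇒ 81.
SO₂: 155.0 lies in 148.5–252.8, so I_lo=51, I_hi=100, C_lo=148.5, C_hi=252.8.
(100−51)/(252.8−148.5) × (155.0−148.5) + 51 = 49/104.3 × 6.5 + 51 ≈ 54.05 → 54.
CO: row 38.353–45.929 (AQI 151–200). (200−151)·(42.489−38.353)/(45.929−38.353) + 151 = 49·4.136/7.576 + 151 ≈ 177.75 → 178.
NO₂: 1718 lies in 1250–2049, so I_lo=301, I_hi=500, C_lo=1250, C_hi=2049.
(500−301)/(2049−1250) × (1718−1250) + 301 = 199/799 × 468 + 301 ≈ 417.56 → 418.
PM2.5: 189.9 ∈ [154.7, 248.8] ↔ index [101, 150].
101 + (189.9−154.7)·(150−101)/(248.8−154.7) = 101 + 35.2·49/94.1 ≈ 119.33, so AQI = 119.
Sub-indices: PM10→81, SO₂→54, CO→178, NO₂→418, PM2.5→119. Ranked high→low: 418, 178, 119, 81, 54. Second-highest sub-index = 178.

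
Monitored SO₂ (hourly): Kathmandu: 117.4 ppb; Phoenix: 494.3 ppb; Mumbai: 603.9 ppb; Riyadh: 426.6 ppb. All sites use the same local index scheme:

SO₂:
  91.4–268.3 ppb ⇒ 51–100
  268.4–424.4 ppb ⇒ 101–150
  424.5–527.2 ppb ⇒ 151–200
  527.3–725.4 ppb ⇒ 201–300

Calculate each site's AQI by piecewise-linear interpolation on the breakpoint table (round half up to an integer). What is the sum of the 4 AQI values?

633

Kathmandu: 117.4 lies in 91.4–268.3, so I_lo=51, I_hi=100, C_lo=91.4, C_hi=268.3.
(100−51)/(268.3−91.4) × (117.4−91.4) + 51 = 49/176.9 × 26.0 + 51 ≈ 58.20 → 58.
Phoenix: row 424.5–527.2 (AQI 151–200). (200−151)·(494.3−424.5)/(527.2−424.5) + 151 = 49·69.8/102.7 + 151 ≈ 184.30 → 184.
Mumbai: row 527.3–725.4 (AQI 201–300). (300−201)·(603.9−527.3)/(725.4−527.3) + 201 = 99·76.6/198.1 + 201 ≈ 239.28 → 239.
Riyadh: row 424.5–527.2 (AQI 151–200). (200−151)·(426.6−424.5)/(527.2−424.5) + 151 = 49·2.1/102.7 + 151 ≈ 152.00 → 152.
AQIs: Kathmandu=58, Phoenix=184, Mumbai=239, Riyadh=152. Sum = 58 + 184 + 239 + 152 = 633.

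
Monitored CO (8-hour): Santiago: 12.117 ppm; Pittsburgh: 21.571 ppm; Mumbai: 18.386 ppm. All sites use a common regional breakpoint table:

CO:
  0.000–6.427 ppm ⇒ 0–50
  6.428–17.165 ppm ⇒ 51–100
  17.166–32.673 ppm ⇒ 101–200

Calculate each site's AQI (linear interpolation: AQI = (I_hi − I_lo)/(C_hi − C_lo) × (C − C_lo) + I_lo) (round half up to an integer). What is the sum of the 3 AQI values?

Santiago: 12.117 lies in 6.428–17.165, so I_lo=51, I_hi=100, C_lo=6.428, C_hi=17.165.
(100−51)/(17.165−6.428) × (12.117−6.428) + 51 = 49/10.737 × 5.689 + 51 ≈ 76.96 → 77.
Pittsburgh: 21.571 lies in 17.166–32.673, so I_lo=101, I_hi=200, C_lo=17.166, C_hi=32.673.
(200−101)/(32.673−17.166) × (21.571−17.166) + 101 = 99/15.507 × 4.405 + 101 ≈ 129.12 → 129.
Mumbai 18.386: bracket 17.166–32.673 → index 101–200; slope 99/15.507, offset 1.220.
AQI = 101 + 99/15.507·1.220 ≈ 108.79 ⇒ 109.
AQIs: Santiago=77, Pittsburgh=129, Mumbai=109. Sum = 77 + 129 + 109 = 315.

315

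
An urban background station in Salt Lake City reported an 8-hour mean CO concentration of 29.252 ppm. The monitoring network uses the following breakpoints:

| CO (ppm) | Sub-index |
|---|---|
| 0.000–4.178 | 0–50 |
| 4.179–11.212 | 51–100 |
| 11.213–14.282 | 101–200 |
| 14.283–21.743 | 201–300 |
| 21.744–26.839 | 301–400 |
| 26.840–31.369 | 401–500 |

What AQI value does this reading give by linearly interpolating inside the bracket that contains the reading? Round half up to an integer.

454

CO: row 26.840–31.369 (AQI 401–500). (500−401)·(29.252−26.840)/(31.369−26.840) + 401 = 99·2.412/4.529 + 401 ≈ 453.72 → 454.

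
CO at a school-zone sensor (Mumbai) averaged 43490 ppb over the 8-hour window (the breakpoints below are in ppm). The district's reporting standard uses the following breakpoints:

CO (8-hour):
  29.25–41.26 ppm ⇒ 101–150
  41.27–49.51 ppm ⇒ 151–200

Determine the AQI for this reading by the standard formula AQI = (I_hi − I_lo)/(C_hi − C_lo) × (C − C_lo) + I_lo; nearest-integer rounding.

Convert: 43490 ppb = 43.49 ppm.
CO: 43.49 lies in 41.27–49.51, so I_lo=151, I_hi=200, C_lo=41.27, C_hi=49.51.
(200−151)/(49.51−41.27) × (43.49−41.27) + 151 = 49/8.24 × 2.22 + 151 ≈ 164.20 → 164.
AQI 164 falls in the Unhealthy category.

164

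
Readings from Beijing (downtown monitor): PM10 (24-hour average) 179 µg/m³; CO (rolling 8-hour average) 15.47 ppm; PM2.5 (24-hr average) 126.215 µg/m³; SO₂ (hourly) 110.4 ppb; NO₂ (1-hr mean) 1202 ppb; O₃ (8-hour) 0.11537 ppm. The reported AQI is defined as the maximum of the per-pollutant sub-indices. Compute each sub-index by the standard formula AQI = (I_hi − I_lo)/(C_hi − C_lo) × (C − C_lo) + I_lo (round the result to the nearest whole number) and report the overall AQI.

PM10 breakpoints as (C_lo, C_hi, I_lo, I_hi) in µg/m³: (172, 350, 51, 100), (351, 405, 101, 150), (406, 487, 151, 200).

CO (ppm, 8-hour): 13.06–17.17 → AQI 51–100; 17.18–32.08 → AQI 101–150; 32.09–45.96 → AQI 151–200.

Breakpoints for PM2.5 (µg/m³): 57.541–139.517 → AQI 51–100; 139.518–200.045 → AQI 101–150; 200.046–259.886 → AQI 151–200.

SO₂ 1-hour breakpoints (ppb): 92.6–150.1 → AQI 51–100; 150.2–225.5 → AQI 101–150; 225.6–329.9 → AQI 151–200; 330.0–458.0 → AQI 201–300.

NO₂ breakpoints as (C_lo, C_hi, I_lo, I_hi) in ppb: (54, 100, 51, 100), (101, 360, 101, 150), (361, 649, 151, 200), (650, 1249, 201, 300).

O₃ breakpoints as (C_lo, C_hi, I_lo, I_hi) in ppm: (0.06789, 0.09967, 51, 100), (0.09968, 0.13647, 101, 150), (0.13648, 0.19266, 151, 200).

PM10 179: bracket 172–350 → index 51–100; slope 49/178, offset 7.
AQI = 51 + 49/178·7 ≈ 52.93 ⇒ 53.
CO: 15.47 lies in 13.06–17.17, so I_lo=51, I_hi=100, C_lo=13.06, C_hi=17.17.
(100−51)/(17.17−13.06) × (15.47−13.06) + 51 = 49/4.11 × 2.41 + 51 ≈ 79.73 → 80.
PM2.5 126.215: bracket 57.541–139.517 → index 51–100; slope 49/81.976, offset 68.674.
AQI = 51 + 49/81.976·68.674 ≈ 92.05 ⇒ 92.
SO₂ 110.4: bracket 92.6–150.1 → index 51–100; slope 49/57.5, offset 17.8.
AQI = 51 + 49/57.5·17.8 ≈ 66.17 ⇒ 66.
NO₂: 1202 lies in 650–1249, so I_lo=201, I_hi=300, C_lo=650, C_hi=1249.
(300−201)/(1249−650) × (1202−650) + 201 = 99/599 × 552 + 201 ≈ 292.23 → 292.
O₃: 0.11537 ∈ [0.09968, 0.13647] ↔ index [101, 150].
101 + (0.11537−0.09968)·(150−101)/(0.13647−0.09968) = 101 + 0.01569·49/0.03679 ≈ 121.90, so AQI = 122.
Sub-indices: PM10→53, CO→80, PM2.5→92, SO₂→66, NO₂→292, O₃→122. Overall AQI = max = 292; dominant pollutant is NO₂.

292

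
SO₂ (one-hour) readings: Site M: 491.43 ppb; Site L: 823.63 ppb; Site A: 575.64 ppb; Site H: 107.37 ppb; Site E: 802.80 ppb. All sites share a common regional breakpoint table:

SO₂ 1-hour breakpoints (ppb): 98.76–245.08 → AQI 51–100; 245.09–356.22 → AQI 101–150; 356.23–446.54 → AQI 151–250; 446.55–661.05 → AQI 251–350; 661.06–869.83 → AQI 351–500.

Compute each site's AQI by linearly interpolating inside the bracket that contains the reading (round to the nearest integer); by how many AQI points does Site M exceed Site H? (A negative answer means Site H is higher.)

218

Site M: 491.43 lies in 446.55–661.05, so I_lo=251, I_hi=350, C_lo=446.55, C_hi=661.05.
(350−251)/(661.05−446.55) × (491.43−446.55) + 251 = 99/214.50 × 44.88 + 251 ≈ 271.71 → 272.
Site L: 823.63 lies in 661.06–869.83, so I_lo=351, I_hi=500, C_lo=661.06, C_hi=869.83.
(500−351)/(869.83−661.06) × (823.63−661.06) + 351 = 149/208.77 × 162.57 + 351 ≈ 467.03 → 467.
Site A: 575.64 lies in 446.55–661.05, so I_lo=251, I_hi=350, C_lo=446.55, C_hi=661.05.
(350−251)/(661.05−446.55) × (575.64−446.55) + 251 = 99/214.50 × 129.09 + 251 ≈ 310.58 → 311.
Site H: 107.37 lies in 98.76–245.08, so I_lo=51, I_hi=100, C_lo=98.76, C_hi=245.08.
(100−51)/(245.08−98.76) × (107.37−98.76) + 51 = 49/146.32 × 8.61 + 51 ≈ 53.88 → 54.
Site E: 802.80 lies in 661.06–869.83, so I_lo=351, I_hi=500, C_lo=661.06, C_hi=869.83.
(500−351)/(869.83−661.06) × (802.80−661.06) + 351 = 149/208.77 × 141.74 + 351 ≈ 452.16 → 452.
AQIs: Site M=272, Site L=467, Site A=311, Site H=54, Site E=452. Site M (272) − Site H (54) = 218.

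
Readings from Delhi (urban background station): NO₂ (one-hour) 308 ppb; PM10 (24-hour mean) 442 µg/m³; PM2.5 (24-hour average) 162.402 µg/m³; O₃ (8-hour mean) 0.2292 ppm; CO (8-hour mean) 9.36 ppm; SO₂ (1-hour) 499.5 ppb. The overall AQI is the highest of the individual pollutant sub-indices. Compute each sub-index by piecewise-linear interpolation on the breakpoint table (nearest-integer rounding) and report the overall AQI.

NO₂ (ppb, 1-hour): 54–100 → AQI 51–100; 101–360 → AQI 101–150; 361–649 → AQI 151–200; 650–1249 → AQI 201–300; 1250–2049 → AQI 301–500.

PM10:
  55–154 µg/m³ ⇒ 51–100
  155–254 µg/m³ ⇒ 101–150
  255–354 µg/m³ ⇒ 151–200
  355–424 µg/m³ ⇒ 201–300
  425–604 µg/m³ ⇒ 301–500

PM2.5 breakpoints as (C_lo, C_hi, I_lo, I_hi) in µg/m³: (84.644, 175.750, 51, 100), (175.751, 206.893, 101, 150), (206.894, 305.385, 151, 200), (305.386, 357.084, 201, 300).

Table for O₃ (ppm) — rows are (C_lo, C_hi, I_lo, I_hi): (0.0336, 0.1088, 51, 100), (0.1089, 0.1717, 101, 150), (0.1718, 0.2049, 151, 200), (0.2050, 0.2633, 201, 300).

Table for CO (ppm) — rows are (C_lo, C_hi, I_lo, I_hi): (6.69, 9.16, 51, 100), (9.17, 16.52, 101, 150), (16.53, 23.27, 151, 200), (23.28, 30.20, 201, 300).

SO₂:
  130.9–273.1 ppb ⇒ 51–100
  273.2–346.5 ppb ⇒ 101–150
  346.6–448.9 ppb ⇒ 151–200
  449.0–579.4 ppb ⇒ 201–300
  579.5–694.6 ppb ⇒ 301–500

320

NO₂ 308: bracket 101–360 → index 101–150; slope 49/259, offset 207.
AQI = 101 + 49/259·207 ≈ 140.16 ⇒ 140.
PM10: row 425–604 (AQI 301–500). (500−301)·(442−425)/(604−425) + 301 = 199·17/179 + 301 ≈ 319.90 → 320.
PM2.5: row 84.644–175.750 (AQI 51–100). (100−51)·(162.402−84.644)/(175.750−84.644) + 51 = 49·77.758/91.106 + 51 ≈ 92.82 → 93.
O₃: row 0.2050–0.2633 (AQI 201–300). (300−201)·(0.2292−0.2050)/(0.2633−0.2050) + 201 = 99·0.0242/0.0583 + 201 ≈ 242.09 → 242.
CO: 9.36 lies in 9.17–16.52, so I_lo=101, I_hi=150, C_lo=9.17, C_hi=16.52.
(150−101)/(16.52−9.17) × (9.36−9.17) + 101 = 49/7.35 × 0.19 + 101 ≈ 102.27 → 102.
SO₂ 499.5: bracket 449.0–579.4 → index 201–300; slope 99/130.4, offset 50.5.
AQI = 201 + 99/130.4·50.5 ≈ 239.34 ⇒ 239.
Sub-indices: NO₂→140, PM10→320, PM2.5→93, O₃→242, CO→102, SO₂→239. Overall AQI = max = 320; dominant pollutant is PM10.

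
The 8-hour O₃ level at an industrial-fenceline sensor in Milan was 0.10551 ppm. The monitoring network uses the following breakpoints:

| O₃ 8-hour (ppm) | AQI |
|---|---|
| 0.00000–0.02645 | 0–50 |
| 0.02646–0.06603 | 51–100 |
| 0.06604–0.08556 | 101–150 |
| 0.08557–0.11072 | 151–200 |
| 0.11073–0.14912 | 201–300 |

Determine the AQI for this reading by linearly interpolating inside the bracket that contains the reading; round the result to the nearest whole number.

O₃: 0.10551 lies in 0.08557–0.11072, so I_lo=151, I_hi=200, C_lo=0.08557, C_hi=0.11072.
(200−151)/(0.11072−0.08557) × (0.10551−0.08557) + 151 = 49/0.02515 × 0.01994 + 151 ≈ 189.85 → 190.
AQI 190 falls in the Unhealthy category.

190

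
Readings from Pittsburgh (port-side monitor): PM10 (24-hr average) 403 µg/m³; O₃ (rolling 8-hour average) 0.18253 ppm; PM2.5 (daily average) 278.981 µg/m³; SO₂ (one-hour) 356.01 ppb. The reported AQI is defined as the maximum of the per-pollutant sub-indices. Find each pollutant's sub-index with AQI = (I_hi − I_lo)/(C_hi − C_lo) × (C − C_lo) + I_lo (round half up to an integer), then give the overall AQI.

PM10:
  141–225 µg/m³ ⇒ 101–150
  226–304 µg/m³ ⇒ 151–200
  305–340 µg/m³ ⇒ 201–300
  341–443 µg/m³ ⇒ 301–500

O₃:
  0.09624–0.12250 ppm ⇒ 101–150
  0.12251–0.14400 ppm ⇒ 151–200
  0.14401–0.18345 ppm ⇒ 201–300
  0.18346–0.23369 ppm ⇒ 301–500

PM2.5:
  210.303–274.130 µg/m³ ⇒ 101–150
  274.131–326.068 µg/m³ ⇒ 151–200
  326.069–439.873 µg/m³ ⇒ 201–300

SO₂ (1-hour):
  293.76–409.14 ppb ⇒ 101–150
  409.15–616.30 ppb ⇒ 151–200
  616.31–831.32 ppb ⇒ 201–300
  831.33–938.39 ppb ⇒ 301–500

422

PM10: row 341–443 (AQI 301–500). (500−301)·(403−341)/(443−341) + 301 = 199·62/102 + 301 ≈ 421.96 → 422.
O₃: row 0.14401–0.18345 (AQI 201–300). (300−201)·(0.18253−0.14401)/(0.18345−0.14401) + 201 = 99·0.03852/0.03944 + 201 ≈ 297.69 → 298.
PM2.5 278.981: bracket 274.131–326.068 → index 151–200; slope 49/51.937, offset 4.850.
AQI = 151 + 49/51.937·4.850 ≈ 155.58 ⇒ 156.
SO₂: row 293.76–409.14 (AQI 101–150). (150−101)·(356.01−293.76)/(409.14−293.76) + 101 = 49·62.25/115.38 + 101 ≈ 127.44 → 127.
Sub-indices: PM10→422, O₃→298, PM2.5→156, SO₂→127. Overall AQI = max = 422; dominant pollutant is PM10.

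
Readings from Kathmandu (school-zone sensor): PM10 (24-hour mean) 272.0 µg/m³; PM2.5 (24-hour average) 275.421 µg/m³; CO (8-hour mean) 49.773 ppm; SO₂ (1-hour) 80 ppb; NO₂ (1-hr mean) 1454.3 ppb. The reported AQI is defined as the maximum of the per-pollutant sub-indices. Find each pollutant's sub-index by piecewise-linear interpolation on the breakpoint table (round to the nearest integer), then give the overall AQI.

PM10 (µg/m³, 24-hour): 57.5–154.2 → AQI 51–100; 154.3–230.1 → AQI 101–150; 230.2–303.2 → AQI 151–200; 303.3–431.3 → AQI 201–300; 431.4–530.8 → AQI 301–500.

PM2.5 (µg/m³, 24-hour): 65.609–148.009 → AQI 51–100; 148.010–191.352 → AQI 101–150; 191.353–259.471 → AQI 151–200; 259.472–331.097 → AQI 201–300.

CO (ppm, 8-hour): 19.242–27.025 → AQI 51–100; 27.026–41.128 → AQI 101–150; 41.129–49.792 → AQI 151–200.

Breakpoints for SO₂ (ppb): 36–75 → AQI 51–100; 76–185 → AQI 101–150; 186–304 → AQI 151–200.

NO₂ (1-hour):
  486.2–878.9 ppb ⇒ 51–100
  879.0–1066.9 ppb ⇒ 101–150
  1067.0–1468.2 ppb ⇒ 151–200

223

PM10: 272.0 ∈ [230.2, 303.2] ↔ index [151, 200].
151 + (272.0−230.2)·(200−151)/(303.2−230.2) = 151 + 41.8·49/73.0 ≈ 179.06, so AQI = 179.
PM2.5: 275.421 lies in 259.472–331.097, so I_lo=201, I_hi=300, C_lo=259.472, C_hi=331.097.
(300−201)/(331.097−259.472) × (275.421−259.472) + 201 = 99/71.625 × 15.949 + 201 ≈ 223.04 → 223.
CO: row 41.129–49.792 (AQI 151–200). (200−151)·(49.773−41.129)/(49.792−41.129) + 151 = 49·8.644/8.663 + 151 ≈ 199.89 → 200.
SO₂ 80: bracket 76–185 → index 101–150; slope 49/109, offset 4.
AQI = 101 + 49/109·4 ≈ 102.80 ⇒ 103.
NO₂ 1454.3: bracket 1067.0–1468.2 → index 151–200; slope 49/401.2, offset 387.3.
AQI = 151 + 49/401.2·387.3 ≈ 198.30 ⇒ 198.
Sub-indices: PM10→179, PM2.5→223, CO→200, SO₂→103, NO₂→198. Overall AQI = max = 223; dominant pollutant is PM2.5.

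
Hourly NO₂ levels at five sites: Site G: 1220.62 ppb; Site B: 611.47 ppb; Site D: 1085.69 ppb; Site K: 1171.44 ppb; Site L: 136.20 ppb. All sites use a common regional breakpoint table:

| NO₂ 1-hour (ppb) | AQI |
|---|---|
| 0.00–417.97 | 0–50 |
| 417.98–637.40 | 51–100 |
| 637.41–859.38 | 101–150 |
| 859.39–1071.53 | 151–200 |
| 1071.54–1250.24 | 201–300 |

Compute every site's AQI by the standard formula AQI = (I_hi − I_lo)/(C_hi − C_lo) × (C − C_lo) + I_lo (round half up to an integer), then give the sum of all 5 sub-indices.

859

Site G: 1220.62 lies in 1071.54–1250.24, so I_lo=201, I_hi=300, C_lo=1071.54, C_hi=1250.24.
(300−201)/(1250.24−1071.54) × (1220.62−1071.54) + 201 = 99/178.70 × 149.08 + 201 ≈ 283.59 → 284.
Site B: row 417.98–637.40 (AQI 51–100). (100−51)·(611.47−417.98)/(637.40−417.98) + 51 = 49·193.49/219.42 + 51 ≈ 94.21 → 94.
Site D 1085.69: bracket 1071.54–1250.24 → index 201–300; slope 99/178.70, offset 14.15.
AQI = 201 + 99/178.70·14.15 ≈ 208.84 ⇒ 209.
Site K: 1171.44 ∈ [1071.54, 1250.24] ↔ index [201, 300].
201 + (1171.44−1071.54)·(300−201)/(1250.24−1071.54) = 201 + 99.90·99/178.70 ≈ 256.34, so AQI = 256.
Site L: 136.20 lies in 0.00–417.97, so I_lo=0, I_hi=50, C_lo=0.00, C_hi=417.97.
(50−0)/(417.97−0.00) × (136.20−0.00) + 0 = 50/417.97 × 136.20 + 0 ≈ 16.29 → 16.
AQIs: Site G=284, Site B=94, Site D=209, Site K=256, Site L=16. Sum = 284 + 94 + 209 + 256 + 16 = 859.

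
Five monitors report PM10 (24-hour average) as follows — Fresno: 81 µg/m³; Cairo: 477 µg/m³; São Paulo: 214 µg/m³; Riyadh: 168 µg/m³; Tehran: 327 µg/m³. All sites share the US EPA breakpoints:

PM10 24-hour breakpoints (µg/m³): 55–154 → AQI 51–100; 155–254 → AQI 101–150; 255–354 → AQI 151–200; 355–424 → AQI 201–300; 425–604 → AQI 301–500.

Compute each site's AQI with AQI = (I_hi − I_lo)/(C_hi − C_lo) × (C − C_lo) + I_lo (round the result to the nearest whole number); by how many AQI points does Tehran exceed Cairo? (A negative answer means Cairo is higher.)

Fresno: 81 ∈ [55, 154] ↔ index [51, 100].
51 + (81−55)·(100−51)/(154−55) = 51 + 26·49/99 ≈ 63.87, so AQI = 64.
Cairo 477: bracket 425–604 → index 301–500; slope 199/179, offset 52.
AQI = 301 + 199/179·52 ≈ 358.81 ⇒ 359.
São Paulo: 214 ∈ [155, 254] ↔ index [101, 150].
101 + (214−155)·(150−101)/(254−155) = 101 + 59·49/99 ≈ 130.20, so AQI = 130.
Riyadh 168: bracket 155–254 → index 101–150; slope 49/99, offset 13.
AQI = 101 + 49/99·13 ≈ 107.43 ⇒ 107.
Tehran: row 255–354 (AQI 151–200). (200−151)·(327−255)/(354−255) + 151 = 49·72/99 + 151 ≈ 186.64 → 187.
AQIs: Fresno=64, Cairo=359, São Paulo=130, Riyadh=107, Tehran=187. Tehran (187) − Cairo (359) = -172.

-172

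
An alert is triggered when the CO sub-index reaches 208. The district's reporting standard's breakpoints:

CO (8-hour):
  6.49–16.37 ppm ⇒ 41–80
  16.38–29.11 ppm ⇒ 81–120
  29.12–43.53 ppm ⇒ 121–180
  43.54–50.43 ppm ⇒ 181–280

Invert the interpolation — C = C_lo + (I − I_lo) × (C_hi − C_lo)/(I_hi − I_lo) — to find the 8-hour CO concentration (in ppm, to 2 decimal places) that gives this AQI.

45.42

AQI 208 lies in the 181–280 band, which corresponds to 43.54–50.43 ppm.
C = 43.54 + (208−181)×(50.43−43.54)/(280−181) = 43.54 + 27×6.89/99 ≈ 45.4191 ppm → 45.42 ppm to 2 dp.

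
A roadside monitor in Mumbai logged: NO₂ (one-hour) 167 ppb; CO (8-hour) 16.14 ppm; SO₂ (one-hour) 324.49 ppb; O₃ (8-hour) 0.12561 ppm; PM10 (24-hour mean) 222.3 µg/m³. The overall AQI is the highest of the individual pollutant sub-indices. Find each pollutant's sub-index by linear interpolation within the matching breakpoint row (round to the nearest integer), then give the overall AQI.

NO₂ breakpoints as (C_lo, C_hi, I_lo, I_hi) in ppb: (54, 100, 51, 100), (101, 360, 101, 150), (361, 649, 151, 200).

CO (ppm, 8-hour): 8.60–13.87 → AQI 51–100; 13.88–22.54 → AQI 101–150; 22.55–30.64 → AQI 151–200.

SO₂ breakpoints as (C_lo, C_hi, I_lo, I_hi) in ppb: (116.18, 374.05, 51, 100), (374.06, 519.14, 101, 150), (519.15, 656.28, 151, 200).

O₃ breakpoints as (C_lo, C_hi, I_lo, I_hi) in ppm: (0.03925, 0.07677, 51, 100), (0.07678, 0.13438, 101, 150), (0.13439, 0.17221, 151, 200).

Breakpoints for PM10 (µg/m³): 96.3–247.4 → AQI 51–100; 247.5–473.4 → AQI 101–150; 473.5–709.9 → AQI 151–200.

NO₂: 167 lies in 101–360, so I_lo=101, I_hi=150, C_lo=101, C_hi=360.
(150−101)/(360−101) × (167−101) + 101 = 49/259 × 66 + 101 ≈ 113.49 → 113.
CO: 16.14 ∈ [13.88, 22.54] ↔ index [101, 150].
101 + (16.14−13.88)·(150−101)/(22.54−13.88) = 101 + 2.26·49/8.66 ≈ 113.79, so AQI = 114.
SO₂: row 116.18–374.05 (AQI 51–100). (100−51)·(324.49−116.18)/(374.05−116.18) + 51 = 49·208.31/257.87 + 51 ≈ 90.58 → 91.
O₃: row 0.07678–0.13438 (AQI 101–150). (150−101)·(0.12561−0.07678)/(0.13438−0.07678) + 101 = 49·0.04883/0.05760 + 101 ≈ 142.54 → 143.
PM10: 222.3 lies in 96.3–247.4, so I_lo=51, I_hi=100, C_lo=96.3, C_hi=247.4.
(100−51)/(247.4−96.3) × (222.3−96.3) + 51 = 49/151.1 × 126.0 + 51 ≈ 91.86 → 92.
Sub-indices: NO₂→113, CO→114, SO₂→91, O₃→143, PM10→92. Overall AQI = max = 143; dominant pollutant is O₃.

143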